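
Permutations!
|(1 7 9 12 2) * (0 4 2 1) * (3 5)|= 12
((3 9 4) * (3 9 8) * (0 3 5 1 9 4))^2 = (0 8 1)(3 5 9)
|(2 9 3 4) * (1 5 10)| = 12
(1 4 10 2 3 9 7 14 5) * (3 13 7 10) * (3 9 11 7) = (1 4 9 10 2 13 3 11 7 14 5) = [0, 4, 13, 11, 9, 1, 6, 14, 8, 10, 2, 7, 12, 3, 5]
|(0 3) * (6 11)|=2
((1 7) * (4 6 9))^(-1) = ((1 7)(4 6 9))^(-1) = (1 7)(4 9 6)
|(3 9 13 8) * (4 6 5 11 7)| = 20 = |(3 9 13 8)(4 6 5 11 7)|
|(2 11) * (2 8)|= |(2 11 8)|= 3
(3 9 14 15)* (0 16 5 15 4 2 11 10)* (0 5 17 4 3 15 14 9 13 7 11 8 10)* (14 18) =(0 16 17 4 2 8 10 5 18 14 3 13 7 11) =[16, 1, 8, 13, 2, 18, 6, 11, 10, 9, 5, 0, 12, 7, 3, 15, 17, 4, 14]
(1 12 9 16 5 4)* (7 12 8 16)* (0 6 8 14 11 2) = (0 6 8 16 5 4 1 14 11 2)(7 12 9) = [6, 14, 0, 3, 1, 4, 8, 12, 16, 7, 10, 2, 9, 13, 11, 15, 5]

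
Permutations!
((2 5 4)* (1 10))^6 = (10)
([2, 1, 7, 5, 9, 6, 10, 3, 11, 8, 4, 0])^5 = (0 6 11 5 8 3 9 7 4 2 10)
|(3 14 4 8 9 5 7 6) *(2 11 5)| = 10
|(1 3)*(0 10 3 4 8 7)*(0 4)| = 12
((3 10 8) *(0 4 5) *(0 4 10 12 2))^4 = (0 12 8)(2 3 10)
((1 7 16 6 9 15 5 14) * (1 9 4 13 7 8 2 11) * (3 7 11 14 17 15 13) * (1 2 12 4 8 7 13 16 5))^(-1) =(1 15 17 5 7)(2 11 13 3 4 12 8 6 16 9 14)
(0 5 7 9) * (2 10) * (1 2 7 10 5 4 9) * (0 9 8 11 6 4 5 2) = (0 5 10 7 1)(4 8 11 6) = [5, 0, 2, 3, 8, 10, 4, 1, 11, 9, 7, 6]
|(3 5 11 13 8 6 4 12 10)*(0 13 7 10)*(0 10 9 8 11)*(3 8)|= |(0 13 11 7 9 3 5)(4 12 10 8 6)|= 35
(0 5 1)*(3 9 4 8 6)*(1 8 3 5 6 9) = (0 6 5 8 9 4 3 1) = [6, 0, 2, 1, 3, 8, 5, 7, 9, 4]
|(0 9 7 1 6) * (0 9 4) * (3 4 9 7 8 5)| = |(0 9 8 5 3 4)(1 6 7)| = 6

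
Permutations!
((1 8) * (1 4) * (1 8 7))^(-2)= (8)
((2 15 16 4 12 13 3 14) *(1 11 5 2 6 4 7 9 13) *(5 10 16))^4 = ((1 11 10 16 7 9 13 3 14 6 4 12)(2 15 5))^4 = (1 7 14)(2 15 5)(3 12 16)(4 10 13)(6 11 9)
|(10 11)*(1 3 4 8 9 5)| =6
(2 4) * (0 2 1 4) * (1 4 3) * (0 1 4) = (0 2 1 3 4) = [2, 3, 1, 4, 0]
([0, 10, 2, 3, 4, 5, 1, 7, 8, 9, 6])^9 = (10)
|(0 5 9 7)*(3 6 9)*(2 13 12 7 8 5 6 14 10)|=|(0 6 9 8 5 3 14 10 2 13 12 7)|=12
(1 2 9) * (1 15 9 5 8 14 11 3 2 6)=[0, 6, 5, 2, 4, 8, 1, 7, 14, 15, 10, 3, 12, 13, 11, 9]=(1 6)(2 5 8 14 11 3)(9 15)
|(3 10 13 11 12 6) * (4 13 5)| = 8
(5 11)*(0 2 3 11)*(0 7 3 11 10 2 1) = (0 1)(2 11 5 7 3 10) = [1, 0, 11, 10, 4, 7, 6, 3, 8, 9, 2, 5]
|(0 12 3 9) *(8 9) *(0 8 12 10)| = |(0 10)(3 12)(8 9)| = 2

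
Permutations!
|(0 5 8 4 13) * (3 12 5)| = 7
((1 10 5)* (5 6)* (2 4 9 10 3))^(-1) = (1 5 6 10 9 4 2 3)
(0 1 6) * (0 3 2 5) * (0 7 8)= (0 1 6 3 2 5 7 8)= [1, 6, 5, 2, 4, 7, 3, 8, 0]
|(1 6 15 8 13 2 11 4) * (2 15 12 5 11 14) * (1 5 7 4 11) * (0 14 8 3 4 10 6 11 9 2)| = 20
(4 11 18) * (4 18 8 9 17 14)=(18)(4 11 8 9 17 14)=[0, 1, 2, 3, 11, 5, 6, 7, 9, 17, 10, 8, 12, 13, 4, 15, 16, 14, 18]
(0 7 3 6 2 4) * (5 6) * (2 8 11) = (0 7 3 5 6 8 11 2 4) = [7, 1, 4, 5, 0, 6, 8, 3, 11, 9, 10, 2]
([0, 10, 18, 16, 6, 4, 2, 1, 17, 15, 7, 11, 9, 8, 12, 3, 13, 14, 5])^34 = [0, 10, 6, 9, 5, 18, 4, 1, 16, 14, 7, 11, 17, 3, 8, 12, 15, 13, 2]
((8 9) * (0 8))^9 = (9)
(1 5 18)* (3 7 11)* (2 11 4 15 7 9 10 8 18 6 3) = (1 5 6 3 9 10 8 18)(2 11)(4 15 7) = [0, 5, 11, 9, 15, 6, 3, 4, 18, 10, 8, 2, 12, 13, 14, 7, 16, 17, 1]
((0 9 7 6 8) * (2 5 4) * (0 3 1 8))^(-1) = ((0 9 7 6)(1 8 3)(2 5 4))^(-1) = (0 6 7 9)(1 3 8)(2 4 5)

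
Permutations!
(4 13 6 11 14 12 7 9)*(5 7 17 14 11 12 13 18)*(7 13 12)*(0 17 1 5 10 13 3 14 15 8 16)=[17, 5, 2, 14, 18, 3, 7, 9, 16, 4, 13, 11, 1, 6, 12, 8, 0, 15, 10]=(0 17 15 8 16)(1 5 3 14 12)(4 18 10 13 6 7 9)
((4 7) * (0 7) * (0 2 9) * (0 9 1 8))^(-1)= (9)(0 8 1 2 4 7)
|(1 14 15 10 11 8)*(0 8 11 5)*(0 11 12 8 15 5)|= |(0 15 10)(1 14 5 11 12 8)|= 6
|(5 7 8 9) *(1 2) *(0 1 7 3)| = 8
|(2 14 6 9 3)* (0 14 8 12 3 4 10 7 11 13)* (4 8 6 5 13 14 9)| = 14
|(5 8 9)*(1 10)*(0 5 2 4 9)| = 6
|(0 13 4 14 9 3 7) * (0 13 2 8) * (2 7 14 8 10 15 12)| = 60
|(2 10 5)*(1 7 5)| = 5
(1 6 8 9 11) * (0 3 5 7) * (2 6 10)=[3, 10, 6, 5, 4, 7, 8, 0, 9, 11, 2, 1]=(0 3 5 7)(1 10 2 6 8 9 11)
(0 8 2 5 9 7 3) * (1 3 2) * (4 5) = (0 8 1 3)(2 4 5 9 7) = [8, 3, 4, 0, 5, 9, 6, 2, 1, 7]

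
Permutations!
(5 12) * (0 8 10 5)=(0 8 10 5 12)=[8, 1, 2, 3, 4, 12, 6, 7, 10, 9, 5, 11, 0]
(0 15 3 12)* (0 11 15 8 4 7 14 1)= (0 8 4 7 14 1)(3 12 11 15)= [8, 0, 2, 12, 7, 5, 6, 14, 4, 9, 10, 15, 11, 13, 1, 3]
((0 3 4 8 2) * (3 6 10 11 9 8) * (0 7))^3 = (0 11 2 6 9 7 10 8)(3 4)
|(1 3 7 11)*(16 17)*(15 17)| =12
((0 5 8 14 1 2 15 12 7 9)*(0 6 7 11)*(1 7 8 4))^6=(0 12 2 4)(1 5 11 15)(6 8 14 7 9)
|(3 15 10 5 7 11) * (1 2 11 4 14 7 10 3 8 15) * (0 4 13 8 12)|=12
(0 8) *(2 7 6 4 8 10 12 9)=(0 10 12 9 2 7 6 4 8)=[10, 1, 7, 3, 8, 5, 4, 6, 0, 2, 12, 11, 9]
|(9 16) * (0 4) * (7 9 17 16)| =|(0 4)(7 9)(16 17)| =2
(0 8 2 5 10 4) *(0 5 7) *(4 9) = (0 8 2 7)(4 5 10 9) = [8, 1, 7, 3, 5, 10, 6, 0, 2, 4, 9]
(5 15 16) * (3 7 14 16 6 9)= (3 7 14 16 5 15 6 9)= [0, 1, 2, 7, 4, 15, 9, 14, 8, 3, 10, 11, 12, 13, 16, 6, 5]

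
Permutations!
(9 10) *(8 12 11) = (8 12 11)(9 10) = [0, 1, 2, 3, 4, 5, 6, 7, 12, 10, 9, 8, 11]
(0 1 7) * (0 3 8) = [1, 7, 2, 8, 4, 5, 6, 3, 0] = (0 1 7 3 8)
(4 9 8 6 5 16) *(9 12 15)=[0, 1, 2, 3, 12, 16, 5, 7, 6, 8, 10, 11, 15, 13, 14, 9, 4]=(4 12 15 9 8 6 5 16)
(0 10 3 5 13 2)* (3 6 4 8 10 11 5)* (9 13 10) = (0 11 5 10 6 4 8 9 13 2) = [11, 1, 0, 3, 8, 10, 4, 7, 9, 13, 6, 5, 12, 2]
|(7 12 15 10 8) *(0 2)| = 10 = |(0 2)(7 12 15 10 8)|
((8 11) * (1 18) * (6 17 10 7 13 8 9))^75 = (1 18)(6 7 11 17 13 9 10 8)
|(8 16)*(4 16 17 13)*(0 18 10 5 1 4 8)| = 21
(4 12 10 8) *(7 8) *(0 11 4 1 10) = (0 11 4 12)(1 10 7 8) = [11, 10, 2, 3, 12, 5, 6, 8, 1, 9, 7, 4, 0]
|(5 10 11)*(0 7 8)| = 3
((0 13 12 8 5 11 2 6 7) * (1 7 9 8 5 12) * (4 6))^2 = ((0 13 1 7)(2 4 6 9 8 12 5 11))^2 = (0 1)(2 6 8 5)(4 9 12 11)(7 13)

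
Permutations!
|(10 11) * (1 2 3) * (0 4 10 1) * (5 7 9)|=21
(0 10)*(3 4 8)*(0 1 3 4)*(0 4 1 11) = (0 10 11)(1 3 4 8) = [10, 3, 2, 4, 8, 5, 6, 7, 1, 9, 11, 0]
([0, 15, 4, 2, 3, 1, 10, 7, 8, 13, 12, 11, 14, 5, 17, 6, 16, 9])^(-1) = [0, 5, 3, 4, 2, 13, 15, 7, 8, 17, 6, 11, 10, 9, 12, 1, 16, 14]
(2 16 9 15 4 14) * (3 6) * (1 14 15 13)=(1 14 2 16 9 13)(3 6)(4 15)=[0, 14, 16, 6, 15, 5, 3, 7, 8, 13, 10, 11, 12, 1, 2, 4, 9]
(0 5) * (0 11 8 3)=(0 5 11 8 3)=[5, 1, 2, 0, 4, 11, 6, 7, 3, 9, 10, 8]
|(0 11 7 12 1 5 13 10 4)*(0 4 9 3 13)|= 12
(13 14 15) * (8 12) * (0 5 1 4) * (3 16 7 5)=[3, 4, 2, 16, 0, 1, 6, 5, 12, 9, 10, 11, 8, 14, 15, 13, 7]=(0 3 16 7 5 1 4)(8 12)(13 14 15)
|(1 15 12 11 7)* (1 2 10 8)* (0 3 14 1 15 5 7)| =|(0 3 14 1 5 7 2 10 8 15 12 11)| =12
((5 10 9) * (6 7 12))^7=(5 10 9)(6 7 12)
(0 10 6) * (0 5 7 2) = (0 10 6 5 7 2) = [10, 1, 0, 3, 4, 7, 5, 2, 8, 9, 6]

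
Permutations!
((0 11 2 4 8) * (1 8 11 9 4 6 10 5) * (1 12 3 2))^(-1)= (0 8 1 11 4 9)(2 3 12 5 10 6)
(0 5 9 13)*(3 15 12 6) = (0 5 9 13)(3 15 12 6) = [5, 1, 2, 15, 4, 9, 3, 7, 8, 13, 10, 11, 6, 0, 14, 12]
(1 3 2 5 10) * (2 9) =[0, 3, 5, 9, 4, 10, 6, 7, 8, 2, 1] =(1 3 9 2 5 10)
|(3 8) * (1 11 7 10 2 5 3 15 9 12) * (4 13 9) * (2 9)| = 42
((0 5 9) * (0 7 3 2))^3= ((0 5 9 7 3 2))^3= (0 7)(2 9)(3 5)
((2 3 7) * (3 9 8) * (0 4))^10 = (9) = ((0 4)(2 9 8 3 7))^10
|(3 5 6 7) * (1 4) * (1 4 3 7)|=|(7)(1 3 5 6)|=4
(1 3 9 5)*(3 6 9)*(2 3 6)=(1 2 3 6 9 5)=[0, 2, 3, 6, 4, 1, 9, 7, 8, 5]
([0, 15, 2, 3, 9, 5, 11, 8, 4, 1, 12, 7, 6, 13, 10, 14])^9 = (1 4 7 6 10 15 9 8 11 12 14)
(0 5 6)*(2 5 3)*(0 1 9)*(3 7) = (0 7 3 2 5 6 1 9) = [7, 9, 5, 2, 4, 6, 1, 3, 8, 0]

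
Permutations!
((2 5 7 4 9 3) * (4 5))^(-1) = (2 3 9 4)(5 7)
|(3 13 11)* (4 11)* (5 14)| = |(3 13 4 11)(5 14)| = 4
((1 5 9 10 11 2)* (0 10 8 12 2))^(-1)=(0 11 10)(1 2 12 8 9 5)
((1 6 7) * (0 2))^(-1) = (0 2)(1 7 6)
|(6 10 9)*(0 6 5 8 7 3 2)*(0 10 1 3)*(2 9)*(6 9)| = 30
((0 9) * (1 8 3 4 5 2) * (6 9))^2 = (0 9 6)(1 3 5)(2 8 4) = ((0 6 9)(1 8 3 4 5 2))^2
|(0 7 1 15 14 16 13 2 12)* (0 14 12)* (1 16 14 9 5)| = |(0 7 16 13 2)(1 15 12 9 5)| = 5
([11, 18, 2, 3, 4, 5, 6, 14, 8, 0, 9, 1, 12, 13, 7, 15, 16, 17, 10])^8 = (0 1 10)(9 11 18)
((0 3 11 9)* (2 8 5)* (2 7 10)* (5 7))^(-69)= (0 9 11 3)(2 10 7 8)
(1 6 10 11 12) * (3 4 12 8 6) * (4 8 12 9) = [0, 3, 2, 8, 9, 5, 10, 7, 6, 4, 11, 12, 1] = (1 3 8 6 10 11 12)(4 9)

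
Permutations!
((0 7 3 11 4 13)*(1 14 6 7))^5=((0 1 14 6 7 3 11 4 13))^5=(0 3 1 11 14 4 6 13 7)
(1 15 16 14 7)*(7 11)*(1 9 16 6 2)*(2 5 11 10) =(1 15 6 5 11 7 9 16 14 10 2) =[0, 15, 1, 3, 4, 11, 5, 9, 8, 16, 2, 7, 12, 13, 10, 6, 14]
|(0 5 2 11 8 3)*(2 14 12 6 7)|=|(0 5 14 12 6 7 2 11 8 3)|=10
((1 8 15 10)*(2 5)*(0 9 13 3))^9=((0 9 13 3)(1 8 15 10)(2 5))^9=(0 9 13 3)(1 8 15 10)(2 5)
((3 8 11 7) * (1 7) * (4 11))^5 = ((1 7 3 8 4 11))^5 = (1 11 4 8 3 7)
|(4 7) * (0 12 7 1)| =5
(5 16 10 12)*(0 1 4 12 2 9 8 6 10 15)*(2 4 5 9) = (0 1 5 16 15)(4 12 9 8 6 10) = [1, 5, 2, 3, 12, 16, 10, 7, 6, 8, 4, 11, 9, 13, 14, 0, 15]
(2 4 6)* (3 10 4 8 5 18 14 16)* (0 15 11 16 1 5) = (0 15 11 16 3 10 4 6 2 8)(1 5 18 14) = [15, 5, 8, 10, 6, 18, 2, 7, 0, 9, 4, 16, 12, 13, 1, 11, 3, 17, 14]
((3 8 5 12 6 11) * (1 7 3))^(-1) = (1 11 6 12 5 8 3 7)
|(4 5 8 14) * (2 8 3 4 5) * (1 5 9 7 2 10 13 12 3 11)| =15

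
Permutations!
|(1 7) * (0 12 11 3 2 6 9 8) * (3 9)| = 30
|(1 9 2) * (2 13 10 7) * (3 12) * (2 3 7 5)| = 6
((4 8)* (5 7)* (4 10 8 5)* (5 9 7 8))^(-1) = ((4 9 7)(5 8 10))^(-1) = (4 7 9)(5 10 8)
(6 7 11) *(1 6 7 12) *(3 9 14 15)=[0, 6, 2, 9, 4, 5, 12, 11, 8, 14, 10, 7, 1, 13, 15, 3]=(1 6 12)(3 9 14 15)(7 11)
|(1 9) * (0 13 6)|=6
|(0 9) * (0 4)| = 3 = |(0 9 4)|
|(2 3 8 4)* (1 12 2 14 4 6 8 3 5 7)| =|(1 12 2 5 7)(4 14)(6 8)| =10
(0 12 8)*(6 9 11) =(0 12 8)(6 9 11) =[12, 1, 2, 3, 4, 5, 9, 7, 0, 11, 10, 6, 8]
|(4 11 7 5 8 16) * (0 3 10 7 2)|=10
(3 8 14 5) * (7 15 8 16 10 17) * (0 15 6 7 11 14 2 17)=(0 15 8 2 17 11 14 5 3 16 10)(6 7)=[15, 1, 17, 16, 4, 3, 7, 6, 2, 9, 0, 14, 12, 13, 5, 8, 10, 11]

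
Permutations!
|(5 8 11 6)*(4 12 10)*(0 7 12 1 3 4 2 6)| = |(0 7 12 10 2 6 5 8 11)(1 3 4)| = 9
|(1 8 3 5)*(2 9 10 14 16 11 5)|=10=|(1 8 3 2 9 10 14 16 11 5)|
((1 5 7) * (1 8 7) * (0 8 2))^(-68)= ((0 8 7 2)(1 5))^(-68)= (8)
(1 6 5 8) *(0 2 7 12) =(0 2 7 12)(1 6 5 8) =[2, 6, 7, 3, 4, 8, 5, 12, 1, 9, 10, 11, 0]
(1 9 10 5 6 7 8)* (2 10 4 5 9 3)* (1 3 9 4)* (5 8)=(1 9)(2 10 4 8 3)(5 6 7)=[0, 9, 10, 2, 8, 6, 7, 5, 3, 1, 4]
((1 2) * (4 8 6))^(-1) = ((1 2)(4 8 6))^(-1) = (1 2)(4 6 8)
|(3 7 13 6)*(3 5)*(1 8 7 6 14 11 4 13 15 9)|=60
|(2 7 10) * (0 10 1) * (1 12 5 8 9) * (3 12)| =10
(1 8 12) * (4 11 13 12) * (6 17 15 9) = [0, 8, 2, 3, 11, 5, 17, 7, 4, 6, 10, 13, 1, 12, 14, 9, 16, 15] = (1 8 4 11 13 12)(6 17 15 9)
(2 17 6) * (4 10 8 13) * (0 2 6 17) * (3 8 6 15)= [2, 1, 0, 8, 10, 5, 15, 7, 13, 9, 6, 11, 12, 4, 14, 3, 16, 17]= (17)(0 2)(3 8 13 4 10 6 15)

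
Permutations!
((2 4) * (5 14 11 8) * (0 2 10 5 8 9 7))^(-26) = (0 2 4 10 5 14 11 9 7)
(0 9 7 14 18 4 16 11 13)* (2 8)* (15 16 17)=(0 9 7 14 18 4 17 15 16 11 13)(2 8)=[9, 1, 8, 3, 17, 5, 6, 14, 2, 7, 10, 13, 12, 0, 18, 16, 11, 15, 4]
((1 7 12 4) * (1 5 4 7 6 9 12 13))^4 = ((1 6 9 12 7 13)(4 5))^4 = (1 7 9)(6 13 12)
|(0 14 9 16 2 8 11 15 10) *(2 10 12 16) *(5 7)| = 10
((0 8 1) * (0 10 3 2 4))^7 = (10)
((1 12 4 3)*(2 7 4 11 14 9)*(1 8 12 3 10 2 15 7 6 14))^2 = (1 8 11 3 12)(2 14 15 4)(6 9 7 10)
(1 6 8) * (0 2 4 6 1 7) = [2, 1, 4, 3, 6, 5, 8, 0, 7] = (0 2 4 6 8 7)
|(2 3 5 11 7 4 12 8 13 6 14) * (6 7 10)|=35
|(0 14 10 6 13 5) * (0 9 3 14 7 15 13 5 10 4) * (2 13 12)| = |(0 7 15 12 2 13 10 6 5 9 3 14 4)| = 13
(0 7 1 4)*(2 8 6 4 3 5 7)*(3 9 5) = [2, 9, 8, 3, 0, 7, 4, 1, 6, 5] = (0 2 8 6 4)(1 9 5 7)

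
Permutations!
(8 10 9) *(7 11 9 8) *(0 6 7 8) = (0 6 7 11 9 8 10) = [6, 1, 2, 3, 4, 5, 7, 11, 10, 8, 0, 9]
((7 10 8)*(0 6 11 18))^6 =(0 11)(6 18)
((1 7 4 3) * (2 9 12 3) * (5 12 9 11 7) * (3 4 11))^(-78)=((1 5 12 4 2 3)(7 11))^(-78)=(12)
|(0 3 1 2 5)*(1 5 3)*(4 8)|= 10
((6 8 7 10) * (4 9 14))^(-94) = ((4 9 14)(6 8 7 10))^(-94) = (4 14 9)(6 7)(8 10)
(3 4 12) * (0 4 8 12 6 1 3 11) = (0 4 6 1 3 8 12 11) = [4, 3, 2, 8, 6, 5, 1, 7, 12, 9, 10, 0, 11]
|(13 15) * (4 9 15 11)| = 5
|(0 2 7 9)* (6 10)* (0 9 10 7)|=|(0 2)(6 7 10)|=6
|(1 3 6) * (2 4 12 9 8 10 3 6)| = 14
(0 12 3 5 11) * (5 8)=(0 12 3 8 5 11)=[12, 1, 2, 8, 4, 11, 6, 7, 5, 9, 10, 0, 3]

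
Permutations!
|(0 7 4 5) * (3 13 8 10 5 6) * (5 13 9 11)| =24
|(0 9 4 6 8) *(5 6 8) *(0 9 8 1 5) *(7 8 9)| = |(0 9 4 1 5 6)(7 8)| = 6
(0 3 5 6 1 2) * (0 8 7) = (0 3 5 6 1 2 8 7) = [3, 2, 8, 5, 4, 6, 1, 0, 7]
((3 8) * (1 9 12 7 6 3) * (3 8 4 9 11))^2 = (1 3 9 7 8 11 4 12 6)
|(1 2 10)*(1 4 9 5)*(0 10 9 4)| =|(0 10)(1 2 9 5)| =4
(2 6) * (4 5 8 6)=[0, 1, 4, 3, 5, 8, 2, 7, 6]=(2 4 5 8 6)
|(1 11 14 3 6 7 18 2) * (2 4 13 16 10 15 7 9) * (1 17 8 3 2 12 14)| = |(1 11)(2 17 8 3 6 9 12 14)(4 13 16 10 15 7 18)| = 56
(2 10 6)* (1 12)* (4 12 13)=(1 13 4 12)(2 10 6)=[0, 13, 10, 3, 12, 5, 2, 7, 8, 9, 6, 11, 1, 4]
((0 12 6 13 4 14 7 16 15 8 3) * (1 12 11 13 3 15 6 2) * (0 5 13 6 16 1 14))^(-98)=(16)(1 2 7 12 14)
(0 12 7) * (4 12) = [4, 1, 2, 3, 12, 5, 6, 0, 8, 9, 10, 11, 7] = (0 4 12 7)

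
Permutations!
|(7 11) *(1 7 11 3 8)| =|(11)(1 7 3 8)| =4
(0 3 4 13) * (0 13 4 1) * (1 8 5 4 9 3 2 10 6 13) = [2, 0, 10, 8, 9, 4, 13, 7, 5, 3, 6, 11, 12, 1] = (0 2 10 6 13 1)(3 8 5 4 9)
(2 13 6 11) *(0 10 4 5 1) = (0 10 4 5 1)(2 13 6 11) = [10, 0, 13, 3, 5, 1, 11, 7, 8, 9, 4, 2, 12, 6]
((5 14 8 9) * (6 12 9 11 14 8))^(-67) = ((5 8 11 14 6 12 9))^(-67) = (5 14 9 11 12 8 6)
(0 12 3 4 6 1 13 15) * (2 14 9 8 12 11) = [11, 13, 14, 4, 6, 5, 1, 7, 12, 8, 10, 2, 3, 15, 9, 0] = (0 11 2 14 9 8 12 3 4 6 1 13 15)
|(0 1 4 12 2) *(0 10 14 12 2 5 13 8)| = 10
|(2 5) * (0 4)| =2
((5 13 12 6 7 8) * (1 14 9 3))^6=(1 9)(3 14)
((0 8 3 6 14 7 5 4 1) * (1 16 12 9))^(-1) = (0 1 9 12 16 4 5 7 14 6 3 8)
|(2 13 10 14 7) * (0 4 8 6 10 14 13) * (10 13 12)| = 8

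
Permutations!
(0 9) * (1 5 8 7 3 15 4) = (0 9)(1 5 8 7 3 15 4) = [9, 5, 2, 15, 1, 8, 6, 3, 7, 0, 10, 11, 12, 13, 14, 4]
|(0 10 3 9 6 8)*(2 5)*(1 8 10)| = 12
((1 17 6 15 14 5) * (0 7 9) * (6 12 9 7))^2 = (0 15 5 17 9 6 14 1 12)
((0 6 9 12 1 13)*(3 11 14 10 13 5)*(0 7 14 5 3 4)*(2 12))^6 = (0 3 9 5 12)(1 6 11 2 4)(7 10)(13 14)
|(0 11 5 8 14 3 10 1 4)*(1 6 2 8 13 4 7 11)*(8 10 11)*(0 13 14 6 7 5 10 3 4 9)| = 7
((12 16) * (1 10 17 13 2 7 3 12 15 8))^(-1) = ((1 10 17 13 2 7 3 12 16 15 8))^(-1) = (1 8 15 16 12 3 7 2 13 17 10)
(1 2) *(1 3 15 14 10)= (1 2 3 15 14 10)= [0, 2, 3, 15, 4, 5, 6, 7, 8, 9, 1, 11, 12, 13, 10, 14]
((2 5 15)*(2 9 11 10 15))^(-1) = (2 5)(9 15 10 11)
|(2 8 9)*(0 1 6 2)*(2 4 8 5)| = 6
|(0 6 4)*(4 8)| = |(0 6 8 4)| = 4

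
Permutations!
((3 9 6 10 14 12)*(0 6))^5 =((0 6 10 14 12 3 9))^5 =(0 3 14 6 9 12 10)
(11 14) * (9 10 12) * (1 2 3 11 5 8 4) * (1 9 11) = (1 2 3)(4 9 10 12 11 14 5 8) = [0, 2, 3, 1, 9, 8, 6, 7, 4, 10, 12, 14, 11, 13, 5]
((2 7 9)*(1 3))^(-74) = ((1 3)(2 7 9))^(-74) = (2 7 9)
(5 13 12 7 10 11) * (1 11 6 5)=(1 11)(5 13 12 7 10 6)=[0, 11, 2, 3, 4, 13, 5, 10, 8, 9, 6, 1, 7, 12]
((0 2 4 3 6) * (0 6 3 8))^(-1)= (0 8 4 2)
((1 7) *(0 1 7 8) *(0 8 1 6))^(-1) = (8)(0 6)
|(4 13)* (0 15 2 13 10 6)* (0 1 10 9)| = |(0 15 2 13 4 9)(1 10 6)| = 6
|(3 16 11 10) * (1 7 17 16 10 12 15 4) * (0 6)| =|(0 6)(1 7 17 16 11 12 15 4)(3 10)| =8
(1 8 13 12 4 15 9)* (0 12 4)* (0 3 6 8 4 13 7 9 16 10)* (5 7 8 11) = [12, 4, 2, 6, 15, 7, 11, 9, 8, 1, 0, 5, 3, 13, 14, 16, 10] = (0 12 3 6 11 5 7 9 1 4 15 16 10)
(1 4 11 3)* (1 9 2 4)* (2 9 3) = (2 4 11) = [0, 1, 4, 3, 11, 5, 6, 7, 8, 9, 10, 2]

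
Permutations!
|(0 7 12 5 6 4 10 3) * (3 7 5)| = |(0 5 6 4 10 7 12 3)| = 8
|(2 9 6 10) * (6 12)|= |(2 9 12 6 10)|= 5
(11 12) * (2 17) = (2 17)(11 12) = [0, 1, 17, 3, 4, 5, 6, 7, 8, 9, 10, 12, 11, 13, 14, 15, 16, 2]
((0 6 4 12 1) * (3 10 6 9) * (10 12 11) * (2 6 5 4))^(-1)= (0 1 12 3 9)(2 6)(4 5 10 11)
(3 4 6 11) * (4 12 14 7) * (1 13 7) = (1 13 7 4 6 11 3 12 14) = [0, 13, 2, 12, 6, 5, 11, 4, 8, 9, 10, 3, 14, 7, 1]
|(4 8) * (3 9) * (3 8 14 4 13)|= |(3 9 8 13)(4 14)|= 4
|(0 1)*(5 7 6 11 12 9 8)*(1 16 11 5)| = 21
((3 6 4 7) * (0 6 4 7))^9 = (0 4 3 7 6) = ((0 6 7 3 4))^9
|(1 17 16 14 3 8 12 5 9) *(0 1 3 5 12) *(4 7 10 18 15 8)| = 14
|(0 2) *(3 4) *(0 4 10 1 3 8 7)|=15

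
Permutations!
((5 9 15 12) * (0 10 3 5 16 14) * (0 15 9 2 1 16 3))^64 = (16)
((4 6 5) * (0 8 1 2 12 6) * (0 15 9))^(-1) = ((0 8 1 2 12 6 5 4 15 9))^(-1) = (0 9 15 4 5 6 12 2 1 8)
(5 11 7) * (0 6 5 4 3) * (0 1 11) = (0 6 5)(1 11 7 4 3) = [6, 11, 2, 1, 3, 0, 5, 4, 8, 9, 10, 7]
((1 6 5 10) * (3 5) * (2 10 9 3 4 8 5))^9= (10)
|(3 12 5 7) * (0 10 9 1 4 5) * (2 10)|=|(0 2 10 9 1 4 5 7 3 12)|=10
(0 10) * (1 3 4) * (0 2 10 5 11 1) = (0 5 11 1 3 4)(2 10) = [5, 3, 10, 4, 0, 11, 6, 7, 8, 9, 2, 1]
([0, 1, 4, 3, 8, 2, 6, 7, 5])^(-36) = (8)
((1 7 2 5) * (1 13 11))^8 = (1 2 13)(5 11 7)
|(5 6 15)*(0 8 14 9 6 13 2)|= 9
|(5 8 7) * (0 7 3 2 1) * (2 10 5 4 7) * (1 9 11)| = |(0 2 9 11 1)(3 10 5 8)(4 7)| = 20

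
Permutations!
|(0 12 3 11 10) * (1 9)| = 10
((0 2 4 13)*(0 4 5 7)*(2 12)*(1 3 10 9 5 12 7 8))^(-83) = ((0 7)(1 3 10 9 5 8)(2 12)(4 13))^(-83) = (0 7)(1 3 10 9 5 8)(2 12)(4 13)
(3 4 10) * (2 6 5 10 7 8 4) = (2 6 5 10 3)(4 7 8) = [0, 1, 6, 2, 7, 10, 5, 8, 4, 9, 3]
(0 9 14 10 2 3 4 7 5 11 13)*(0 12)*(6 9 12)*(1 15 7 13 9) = [12, 15, 3, 4, 13, 11, 1, 5, 8, 14, 2, 9, 0, 6, 10, 7] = (0 12)(1 15 7 5 11 9 14 10 2 3 4 13 6)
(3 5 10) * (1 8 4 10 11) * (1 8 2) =(1 2)(3 5 11 8 4 10) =[0, 2, 1, 5, 10, 11, 6, 7, 4, 9, 3, 8]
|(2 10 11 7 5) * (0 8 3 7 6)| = 9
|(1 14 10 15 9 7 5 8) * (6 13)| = |(1 14 10 15 9 7 5 8)(6 13)| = 8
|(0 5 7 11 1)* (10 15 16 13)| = 20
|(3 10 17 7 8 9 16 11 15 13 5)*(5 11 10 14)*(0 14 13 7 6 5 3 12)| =|(0 14 3 13 11 15 7 8 9 16 10 17 6 5 12)| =15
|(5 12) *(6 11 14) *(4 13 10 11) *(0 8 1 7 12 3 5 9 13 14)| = 18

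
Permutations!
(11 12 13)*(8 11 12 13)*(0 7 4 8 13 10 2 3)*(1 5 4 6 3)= (0 7 6 3)(1 5 4 8 11 10 2)(12 13)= [7, 5, 1, 0, 8, 4, 3, 6, 11, 9, 2, 10, 13, 12]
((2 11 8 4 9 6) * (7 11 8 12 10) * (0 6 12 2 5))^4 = ((0 6 5)(2 8 4 9 12 10 7 11))^4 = (0 6 5)(2 12)(4 7)(8 10)(9 11)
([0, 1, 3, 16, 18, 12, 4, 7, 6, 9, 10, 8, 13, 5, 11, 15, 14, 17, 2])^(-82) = [0, 1, 18, 2, 6, 13, 8, 7, 11, 9, 10, 14, 5, 12, 16, 15, 3, 17, 4]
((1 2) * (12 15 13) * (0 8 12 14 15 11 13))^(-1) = (0 15 14 13 11 12 8)(1 2)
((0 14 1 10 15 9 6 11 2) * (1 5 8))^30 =((0 14 5 8 1 10 15 9 6 11 2))^30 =(0 6 10 5 2 9 1 14 11 15 8)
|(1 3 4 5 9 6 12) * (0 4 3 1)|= 6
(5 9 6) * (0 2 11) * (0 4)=(0 2 11 4)(5 9 6)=[2, 1, 11, 3, 0, 9, 5, 7, 8, 6, 10, 4]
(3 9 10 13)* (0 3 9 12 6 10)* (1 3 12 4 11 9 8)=[12, 3, 2, 4, 11, 5, 10, 7, 1, 0, 13, 9, 6, 8]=(0 12 6 10 13 8 1 3 4 11 9)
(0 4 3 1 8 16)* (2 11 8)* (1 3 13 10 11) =(0 4 13 10 11 8 16)(1 2) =[4, 2, 1, 3, 13, 5, 6, 7, 16, 9, 11, 8, 12, 10, 14, 15, 0]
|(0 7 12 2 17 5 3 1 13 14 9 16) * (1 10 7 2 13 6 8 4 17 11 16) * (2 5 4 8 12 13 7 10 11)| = 70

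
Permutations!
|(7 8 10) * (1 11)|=|(1 11)(7 8 10)|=6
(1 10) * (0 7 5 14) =[7, 10, 2, 3, 4, 14, 6, 5, 8, 9, 1, 11, 12, 13, 0] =(0 7 5 14)(1 10)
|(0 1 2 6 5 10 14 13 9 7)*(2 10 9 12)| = 11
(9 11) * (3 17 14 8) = [0, 1, 2, 17, 4, 5, 6, 7, 3, 11, 10, 9, 12, 13, 8, 15, 16, 14] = (3 17 14 8)(9 11)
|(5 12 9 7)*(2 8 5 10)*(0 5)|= |(0 5 12 9 7 10 2 8)|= 8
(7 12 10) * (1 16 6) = [0, 16, 2, 3, 4, 5, 1, 12, 8, 9, 7, 11, 10, 13, 14, 15, 6] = (1 16 6)(7 12 10)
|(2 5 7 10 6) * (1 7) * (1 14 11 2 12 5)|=|(1 7 10 6 12 5 14 11 2)|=9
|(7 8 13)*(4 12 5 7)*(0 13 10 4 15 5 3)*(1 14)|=10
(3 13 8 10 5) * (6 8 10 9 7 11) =(3 13 10 5)(6 8 9 7 11) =[0, 1, 2, 13, 4, 3, 8, 11, 9, 7, 5, 6, 12, 10]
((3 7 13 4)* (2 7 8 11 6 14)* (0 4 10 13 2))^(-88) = ((0 4 3 8 11 6 14)(2 7)(10 13))^(-88) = (0 8 14 3 6 4 11)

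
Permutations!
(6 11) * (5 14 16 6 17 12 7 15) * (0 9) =[9, 1, 2, 3, 4, 14, 11, 15, 8, 0, 10, 17, 7, 13, 16, 5, 6, 12] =(0 9)(5 14 16 6 11 17 12 7 15)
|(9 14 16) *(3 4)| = |(3 4)(9 14 16)| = 6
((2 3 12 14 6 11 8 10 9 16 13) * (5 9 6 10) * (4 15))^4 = (2 10 5)(3 6 9)(8 13 14)(11 16 12)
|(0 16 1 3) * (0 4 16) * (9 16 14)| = 6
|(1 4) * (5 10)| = |(1 4)(5 10)| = 2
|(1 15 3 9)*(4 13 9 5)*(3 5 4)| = |(1 15 5 3 4 13 9)| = 7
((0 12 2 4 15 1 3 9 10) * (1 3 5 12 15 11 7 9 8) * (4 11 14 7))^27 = ((0 15 3 8 1 5 12 2 11 4 14 7 9 10))^27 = (0 10 9 7 14 4 11 2 12 5 1 8 3 15)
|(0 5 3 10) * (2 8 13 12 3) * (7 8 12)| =|(0 5 2 12 3 10)(7 8 13)| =6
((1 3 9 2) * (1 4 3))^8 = (9)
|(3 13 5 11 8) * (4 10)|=10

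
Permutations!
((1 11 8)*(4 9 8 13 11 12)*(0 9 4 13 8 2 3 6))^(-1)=(0 6 3 2 9)(1 8 11 13 12)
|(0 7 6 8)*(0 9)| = 5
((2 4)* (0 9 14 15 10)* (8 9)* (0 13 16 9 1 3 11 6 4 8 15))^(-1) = (0 14 9 16 13 10 15)(1 8 2 4 6 11 3)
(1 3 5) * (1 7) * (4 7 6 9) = (1 3 5 6 9 4 7) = [0, 3, 2, 5, 7, 6, 9, 1, 8, 4]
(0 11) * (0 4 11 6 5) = (0 6 5)(4 11) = [6, 1, 2, 3, 11, 0, 5, 7, 8, 9, 10, 4]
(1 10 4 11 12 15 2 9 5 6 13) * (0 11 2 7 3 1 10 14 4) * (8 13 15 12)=(0 11 8 13 10)(1 14 4 2 9 5 6 15 7 3)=[11, 14, 9, 1, 2, 6, 15, 3, 13, 5, 0, 8, 12, 10, 4, 7]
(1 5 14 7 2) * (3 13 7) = (1 5 14 3 13 7 2) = [0, 5, 1, 13, 4, 14, 6, 2, 8, 9, 10, 11, 12, 7, 3]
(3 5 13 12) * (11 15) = (3 5 13 12)(11 15) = [0, 1, 2, 5, 4, 13, 6, 7, 8, 9, 10, 15, 3, 12, 14, 11]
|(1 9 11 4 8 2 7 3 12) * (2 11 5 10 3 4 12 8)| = 24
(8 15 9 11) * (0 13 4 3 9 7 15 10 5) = [13, 1, 2, 9, 3, 0, 6, 15, 10, 11, 5, 8, 12, 4, 14, 7] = (0 13 4 3 9 11 8 10 5)(7 15)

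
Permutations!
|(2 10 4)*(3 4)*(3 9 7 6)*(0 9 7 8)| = 6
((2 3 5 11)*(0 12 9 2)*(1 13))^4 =(13)(0 3 12 5 9 11 2)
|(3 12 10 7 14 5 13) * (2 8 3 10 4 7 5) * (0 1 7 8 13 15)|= 36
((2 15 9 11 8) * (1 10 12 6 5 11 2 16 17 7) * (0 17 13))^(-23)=((0 17 7 1 10 12 6 5 11 8 16 13)(2 15 9))^(-23)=(0 17 7 1 10 12 6 5 11 8 16 13)(2 15 9)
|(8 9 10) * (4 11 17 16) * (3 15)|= 12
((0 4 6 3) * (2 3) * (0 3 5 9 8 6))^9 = ((0 4)(2 5 9 8 6))^9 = (0 4)(2 6 8 9 5)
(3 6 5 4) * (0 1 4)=(0 1 4 3 6 5)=[1, 4, 2, 6, 3, 0, 5]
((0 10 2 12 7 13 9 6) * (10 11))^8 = ((0 11 10 2 12 7 13 9 6))^8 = (0 6 9 13 7 12 2 10 11)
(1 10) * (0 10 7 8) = (0 10 1 7 8) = [10, 7, 2, 3, 4, 5, 6, 8, 0, 9, 1]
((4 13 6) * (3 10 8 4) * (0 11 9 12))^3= ((0 11 9 12)(3 10 8 4 13 6))^3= (0 12 9 11)(3 4)(6 8)(10 13)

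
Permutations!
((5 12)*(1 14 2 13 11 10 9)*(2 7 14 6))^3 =((1 6 2 13 11 10 9)(5 12)(7 14))^3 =(1 13 9 2 10 6 11)(5 12)(7 14)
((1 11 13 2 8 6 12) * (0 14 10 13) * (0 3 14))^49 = (1 12 6 8 2 13 10 14 3 11)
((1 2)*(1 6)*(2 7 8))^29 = ((1 7 8 2 6))^29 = (1 6 2 8 7)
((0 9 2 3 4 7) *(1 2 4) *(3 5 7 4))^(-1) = ((0 9 3 1 2 5 7))^(-1) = (0 7 5 2 1 3 9)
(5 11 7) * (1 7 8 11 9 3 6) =(1 7 5 9 3 6)(8 11) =[0, 7, 2, 6, 4, 9, 1, 5, 11, 3, 10, 8]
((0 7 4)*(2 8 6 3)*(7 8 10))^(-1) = ((0 8 6 3 2 10 7 4))^(-1) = (0 4 7 10 2 3 6 8)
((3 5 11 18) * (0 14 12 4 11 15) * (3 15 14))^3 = (0 14 11)(3 12 18)(4 15 5)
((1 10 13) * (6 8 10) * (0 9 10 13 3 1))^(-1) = ((0 9 10 3 1 6 8 13))^(-1) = (0 13 8 6 1 3 10 9)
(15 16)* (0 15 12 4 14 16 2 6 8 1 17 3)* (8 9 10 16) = [15, 17, 6, 0, 14, 5, 9, 7, 1, 10, 16, 11, 4, 13, 8, 2, 12, 3] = (0 15 2 6 9 10 16 12 4 14 8 1 17 3)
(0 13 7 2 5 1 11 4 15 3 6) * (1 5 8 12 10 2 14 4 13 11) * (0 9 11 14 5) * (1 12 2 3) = (0 14 4 15 1 12 10 3 6 9 11 13 7 5)(2 8) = [14, 12, 8, 6, 15, 0, 9, 5, 2, 11, 3, 13, 10, 7, 4, 1]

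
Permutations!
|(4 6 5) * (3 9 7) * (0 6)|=|(0 6 5 4)(3 9 7)|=12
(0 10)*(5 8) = [10, 1, 2, 3, 4, 8, 6, 7, 5, 9, 0] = (0 10)(5 8)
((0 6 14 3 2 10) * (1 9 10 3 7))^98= (14)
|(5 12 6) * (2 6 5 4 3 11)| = 10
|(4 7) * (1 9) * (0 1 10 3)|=10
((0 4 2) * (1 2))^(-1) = ((0 4 1 2))^(-1) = (0 2 1 4)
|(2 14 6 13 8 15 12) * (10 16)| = |(2 14 6 13 8 15 12)(10 16)| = 14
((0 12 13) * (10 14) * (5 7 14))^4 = (14)(0 12 13)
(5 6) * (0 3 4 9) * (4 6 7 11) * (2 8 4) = [3, 1, 8, 6, 9, 7, 5, 11, 4, 0, 10, 2] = (0 3 6 5 7 11 2 8 4 9)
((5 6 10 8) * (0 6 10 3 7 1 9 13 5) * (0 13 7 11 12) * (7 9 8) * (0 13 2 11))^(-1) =((0 6 3)(1 8 2 11 12 13 5 10 7))^(-1) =(0 3 6)(1 7 10 5 13 12 11 2 8)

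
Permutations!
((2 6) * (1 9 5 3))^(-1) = ((1 9 5 3)(2 6))^(-1) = (1 3 5 9)(2 6)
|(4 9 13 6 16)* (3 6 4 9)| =|(3 6 16 9 13 4)| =6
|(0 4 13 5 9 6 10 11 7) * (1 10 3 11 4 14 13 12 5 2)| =|(0 14 13 2 1 10 4 12 5 9 6 3 11 7)| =14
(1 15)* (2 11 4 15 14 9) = (1 14 9 2 11 4 15) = [0, 14, 11, 3, 15, 5, 6, 7, 8, 2, 10, 4, 12, 13, 9, 1]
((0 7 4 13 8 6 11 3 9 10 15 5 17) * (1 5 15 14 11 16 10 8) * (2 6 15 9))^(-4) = ((0 7 4 13 1 5 17)(2 6 16 10 14 11 3)(8 15 9))^(-4) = (0 13 17 4 5 7 1)(2 10 3 16 11 6 14)(8 9 15)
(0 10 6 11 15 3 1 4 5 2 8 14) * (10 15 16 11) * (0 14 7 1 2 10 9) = (0 15 3 2 8 7 1 4 5 10 6 9)(11 16) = [15, 4, 8, 2, 5, 10, 9, 1, 7, 0, 6, 16, 12, 13, 14, 3, 11]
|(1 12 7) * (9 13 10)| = |(1 12 7)(9 13 10)| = 3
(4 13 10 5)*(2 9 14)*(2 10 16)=[0, 1, 9, 3, 13, 4, 6, 7, 8, 14, 5, 11, 12, 16, 10, 15, 2]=(2 9 14 10 5 4 13 16)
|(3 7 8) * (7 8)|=2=|(3 8)|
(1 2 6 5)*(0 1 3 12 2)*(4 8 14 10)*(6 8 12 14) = (0 1)(2 8 6 5 3 14 10 4 12) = [1, 0, 8, 14, 12, 3, 5, 7, 6, 9, 4, 11, 2, 13, 10]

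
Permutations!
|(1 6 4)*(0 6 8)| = |(0 6 4 1 8)| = 5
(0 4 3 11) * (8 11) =(0 4 3 8 11) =[4, 1, 2, 8, 3, 5, 6, 7, 11, 9, 10, 0]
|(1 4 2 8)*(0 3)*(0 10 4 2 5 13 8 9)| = 10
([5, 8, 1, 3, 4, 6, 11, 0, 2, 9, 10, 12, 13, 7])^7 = [0, 8, 1, 3, 4, 5, 6, 7, 2, 9, 10, 11, 12, 13]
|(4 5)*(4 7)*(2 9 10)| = |(2 9 10)(4 5 7)| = 3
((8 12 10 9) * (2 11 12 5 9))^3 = (2 10 12 11)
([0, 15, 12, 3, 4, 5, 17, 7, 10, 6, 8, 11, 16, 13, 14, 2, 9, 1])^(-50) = (1 6 16 2)(9 12 15 17)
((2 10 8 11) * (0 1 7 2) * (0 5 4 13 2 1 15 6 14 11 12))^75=(0 14 4 10)(1 7)(2 12 6 5)(8 15 11 13)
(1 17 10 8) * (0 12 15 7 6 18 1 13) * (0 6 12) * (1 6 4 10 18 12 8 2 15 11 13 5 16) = (1 17 18 6 12 11 13 4 10 2 15 7 8 5 16) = [0, 17, 15, 3, 10, 16, 12, 8, 5, 9, 2, 13, 11, 4, 14, 7, 1, 18, 6]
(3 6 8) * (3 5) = (3 6 8 5) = [0, 1, 2, 6, 4, 3, 8, 7, 5]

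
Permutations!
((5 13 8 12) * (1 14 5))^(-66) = ((1 14 5 13 8 12))^(-66) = (14)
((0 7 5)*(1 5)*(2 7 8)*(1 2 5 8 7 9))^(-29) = ((0 7 2 9 1 8 5))^(-29) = (0 5 8 1 9 2 7)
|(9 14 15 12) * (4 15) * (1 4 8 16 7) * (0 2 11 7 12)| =35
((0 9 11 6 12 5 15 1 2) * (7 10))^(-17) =(0 9 11 6 12 5 15 1 2)(7 10)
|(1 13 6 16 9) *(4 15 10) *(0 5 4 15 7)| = 20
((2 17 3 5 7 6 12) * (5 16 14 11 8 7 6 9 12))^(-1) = (2 12 9 7 8 11 14 16 3 17)(5 6)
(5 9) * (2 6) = (2 6)(5 9) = [0, 1, 6, 3, 4, 9, 2, 7, 8, 5]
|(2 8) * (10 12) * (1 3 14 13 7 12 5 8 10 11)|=28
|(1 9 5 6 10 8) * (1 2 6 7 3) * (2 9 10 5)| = 9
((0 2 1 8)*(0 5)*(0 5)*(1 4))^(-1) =((0 2 4 1 8))^(-1) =(0 8 1 4 2)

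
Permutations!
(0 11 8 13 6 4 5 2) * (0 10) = [11, 1, 10, 3, 5, 2, 4, 7, 13, 9, 0, 8, 12, 6] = (0 11 8 13 6 4 5 2 10)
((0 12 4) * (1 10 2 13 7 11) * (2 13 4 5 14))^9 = (0 14)(1 11 7 13 10)(2 12)(4 5)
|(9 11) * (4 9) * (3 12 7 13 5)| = 15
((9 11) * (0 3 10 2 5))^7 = (0 10 5 3 2)(9 11)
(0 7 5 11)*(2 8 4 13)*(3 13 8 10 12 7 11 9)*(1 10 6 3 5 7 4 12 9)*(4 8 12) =(0 11)(1 10 9 5)(2 6 3 13)(4 12 8) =[11, 10, 6, 13, 12, 1, 3, 7, 4, 5, 9, 0, 8, 2]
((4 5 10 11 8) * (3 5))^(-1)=((3 5 10 11 8 4))^(-1)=(3 4 8 11 10 5)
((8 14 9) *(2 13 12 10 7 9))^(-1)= (2 14 8 9 7 10 12 13)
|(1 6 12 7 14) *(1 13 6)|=5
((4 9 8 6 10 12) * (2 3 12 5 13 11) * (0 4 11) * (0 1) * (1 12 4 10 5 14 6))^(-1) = (0 1 8 9 4 3 2 11 12 13 5 6 14 10)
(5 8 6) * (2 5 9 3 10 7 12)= (2 5 8 6 9 3 10 7 12)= [0, 1, 5, 10, 4, 8, 9, 12, 6, 3, 7, 11, 2]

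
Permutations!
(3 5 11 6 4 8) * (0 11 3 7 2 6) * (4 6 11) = [4, 1, 11, 5, 8, 3, 6, 2, 7, 9, 10, 0] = (0 4 8 7 2 11)(3 5)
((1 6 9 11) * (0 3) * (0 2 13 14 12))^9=(0 13)(1 6 9 11)(2 12)(3 14)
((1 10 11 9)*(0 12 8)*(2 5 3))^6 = (12)(1 11)(9 10)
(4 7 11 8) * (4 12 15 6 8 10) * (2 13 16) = (2 13 16)(4 7 11 10)(6 8 12 15) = [0, 1, 13, 3, 7, 5, 8, 11, 12, 9, 4, 10, 15, 16, 14, 6, 2]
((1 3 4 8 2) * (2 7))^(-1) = (1 2 7 8 4 3)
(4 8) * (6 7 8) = (4 6 7 8) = [0, 1, 2, 3, 6, 5, 7, 8, 4]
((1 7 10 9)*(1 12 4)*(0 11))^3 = (0 11)(1 9)(4 10)(7 12)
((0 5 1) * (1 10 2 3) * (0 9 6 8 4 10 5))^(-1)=((1 9 6 8 4 10 2 3))^(-1)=(1 3 2 10 4 8 6 9)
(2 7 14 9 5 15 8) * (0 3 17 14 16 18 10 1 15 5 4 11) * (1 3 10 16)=(0 10 3 17 14 9 4 11)(1 15 8 2 7)(16 18)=[10, 15, 7, 17, 11, 5, 6, 1, 2, 4, 3, 0, 12, 13, 9, 8, 18, 14, 16]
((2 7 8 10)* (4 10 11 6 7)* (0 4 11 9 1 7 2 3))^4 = (2 11 6)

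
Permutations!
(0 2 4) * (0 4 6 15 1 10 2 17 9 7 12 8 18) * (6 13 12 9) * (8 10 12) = (0 17 6 15 1 12 10 2 13 8 18)(7 9) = [17, 12, 13, 3, 4, 5, 15, 9, 18, 7, 2, 11, 10, 8, 14, 1, 16, 6, 0]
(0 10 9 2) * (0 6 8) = (0 10 9 2 6 8) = [10, 1, 6, 3, 4, 5, 8, 7, 0, 2, 9]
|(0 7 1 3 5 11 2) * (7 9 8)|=9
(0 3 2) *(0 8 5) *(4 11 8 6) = (0 3 2 6 4 11 8 5) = [3, 1, 6, 2, 11, 0, 4, 7, 5, 9, 10, 8]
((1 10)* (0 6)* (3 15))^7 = (0 6)(1 10)(3 15)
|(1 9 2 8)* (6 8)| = 5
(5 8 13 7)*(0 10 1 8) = (0 10 1 8 13 7 5) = [10, 8, 2, 3, 4, 0, 6, 5, 13, 9, 1, 11, 12, 7]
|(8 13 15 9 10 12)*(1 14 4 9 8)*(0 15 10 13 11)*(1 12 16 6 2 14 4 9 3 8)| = 7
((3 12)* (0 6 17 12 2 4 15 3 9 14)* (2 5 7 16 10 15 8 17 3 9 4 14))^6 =(0 10 6 15 3 9 5 2 7 14 16)(4 17)(8 12)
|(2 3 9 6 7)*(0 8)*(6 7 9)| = |(0 8)(2 3 6 9 7)| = 10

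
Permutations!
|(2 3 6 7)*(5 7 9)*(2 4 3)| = 6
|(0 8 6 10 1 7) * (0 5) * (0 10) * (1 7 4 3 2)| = 12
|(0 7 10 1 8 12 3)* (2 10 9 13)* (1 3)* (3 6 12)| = 11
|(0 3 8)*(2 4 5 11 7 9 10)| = 21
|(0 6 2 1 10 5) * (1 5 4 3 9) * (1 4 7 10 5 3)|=|(0 6 2 3 9 4 1 5)(7 10)|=8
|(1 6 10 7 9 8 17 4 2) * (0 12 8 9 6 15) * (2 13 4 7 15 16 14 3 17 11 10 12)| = |(0 2 1 16 14 3 17 7 6 12 8 11 10 15)(4 13)| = 14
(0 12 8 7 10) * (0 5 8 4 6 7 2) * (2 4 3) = [12, 1, 0, 2, 6, 8, 7, 10, 4, 9, 5, 11, 3] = (0 12 3 2)(4 6 7 10 5 8)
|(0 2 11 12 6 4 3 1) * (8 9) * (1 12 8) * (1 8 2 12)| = 6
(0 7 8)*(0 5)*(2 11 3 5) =(0 7 8 2 11 3 5) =[7, 1, 11, 5, 4, 0, 6, 8, 2, 9, 10, 3]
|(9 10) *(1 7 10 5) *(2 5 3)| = |(1 7 10 9 3 2 5)| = 7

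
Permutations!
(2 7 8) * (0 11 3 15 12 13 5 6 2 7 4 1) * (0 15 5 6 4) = (0 11 3 5 4 1 15 12 13 6 2)(7 8) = [11, 15, 0, 5, 1, 4, 2, 8, 7, 9, 10, 3, 13, 6, 14, 12]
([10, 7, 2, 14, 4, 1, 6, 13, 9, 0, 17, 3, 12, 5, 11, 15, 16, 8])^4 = (0 9 8 17 10)(3 14 11)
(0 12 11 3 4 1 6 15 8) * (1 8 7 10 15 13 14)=[12, 6, 2, 4, 8, 5, 13, 10, 0, 9, 15, 3, 11, 14, 1, 7]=(0 12 11 3 4 8)(1 6 13 14)(7 10 15)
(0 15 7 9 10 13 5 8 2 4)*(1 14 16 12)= [15, 14, 4, 3, 0, 8, 6, 9, 2, 10, 13, 11, 1, 5, 16, 7, 12]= (0 15 7 9 10 13 5 8 2 4)(1 14 16 12)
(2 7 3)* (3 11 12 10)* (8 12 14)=(2 7 11 14 8 12 10 3)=[0, 1, 7, 2, 4, 5, 6, 11, 12, 9, 3, 14, 10, 13, 8]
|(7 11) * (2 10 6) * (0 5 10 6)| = 6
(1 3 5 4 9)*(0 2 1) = (0 2 1 3 5 4 9) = [2, 3, 1, 5, 9, 4, 6, 7, 8, 0]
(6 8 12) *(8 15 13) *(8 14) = (6 15 13 14 8 12) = [0, 1, 2, 3, 4, 5, 15, 7, 12, 9, 10, 11, 6, 14, 8, 13]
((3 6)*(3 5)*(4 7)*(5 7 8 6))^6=(4 6)(7 8)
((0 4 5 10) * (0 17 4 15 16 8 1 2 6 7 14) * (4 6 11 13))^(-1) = (0 14 7 6 17 10 5 4 13 11 2 1 8 16 15) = ((0 15 16 8 1 2 11 13 4 5 10 17 6 7 14))^(-1)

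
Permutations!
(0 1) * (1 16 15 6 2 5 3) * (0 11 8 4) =(0 16 15 6 2 5 3 1 11 8 4) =[16, 11, 5, 1, 0, 3, 2, 7, 4, 9, 10, 8, 12, 13, 14, 6, 15]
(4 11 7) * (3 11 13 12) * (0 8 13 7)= [8, 1, 2, 11, 7, 5, 6, 4, 13, 9, 10, 0, 3, 12]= (0 8 13 12 3 11)(4 7)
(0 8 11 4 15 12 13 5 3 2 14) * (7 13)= (0 8 11 4 15 12 7 13 5 3 2 14)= [8, 1, 14, 2, 15, 3, 6, 13, 11, 9, 10, 4, 7, 5, 0, 12]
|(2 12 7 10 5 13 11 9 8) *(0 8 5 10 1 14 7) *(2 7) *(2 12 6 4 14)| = 36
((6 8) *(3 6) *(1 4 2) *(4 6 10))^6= ((1 6 8 3 10 4 2))^6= (1 2 4 10 3 8 6)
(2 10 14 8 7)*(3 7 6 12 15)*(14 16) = (2 10 16 14 8 6 12 15 3 7) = [0, 1, 10, 7, 4, 5, 12, 2, 6, 9, 16, 11, 15, 13, 8, 3, 14]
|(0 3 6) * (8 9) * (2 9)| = 3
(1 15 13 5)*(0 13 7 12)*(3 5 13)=(0 3 5 1 15 7 12)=[3, 15, 2, 5, 4, 1, 6, 12, 8, 9, 10, 11, 0, 13, 14, 7]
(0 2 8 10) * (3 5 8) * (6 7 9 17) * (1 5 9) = (0 2 3 9 17 6 7 1 5 8 10) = [2, 5, 3, 9, 4, 8, 7, 1, 10, 17, 0, 11, 12, 13, 14, 15, 16, 6]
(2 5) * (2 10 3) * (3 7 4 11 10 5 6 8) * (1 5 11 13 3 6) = (1 5 11 10 7 4 13 3 2)(6 8) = [0, 5, 1, 2, 13, 11, 8, 4, 6, 9, 7, 10, 12, 3]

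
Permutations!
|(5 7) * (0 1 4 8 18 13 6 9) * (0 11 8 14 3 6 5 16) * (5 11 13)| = 14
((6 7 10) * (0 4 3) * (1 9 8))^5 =(0 3 4)(1 8 9)(6 10 7)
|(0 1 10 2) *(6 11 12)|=12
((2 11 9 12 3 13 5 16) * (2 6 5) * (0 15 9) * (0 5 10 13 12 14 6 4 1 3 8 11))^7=((0 15 9 14 6 10 13 2)(1 3 12 8 11 5 16 4))^7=(0 2 13 10 6 14 9 15)(1 4 16 5 11 8 12 3)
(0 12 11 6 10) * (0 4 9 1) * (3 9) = (0 12 11 6 10 4 3 9 1) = [12, 0, 2, 9, 3, 5, 10, 7, 8, 1, 4, 6, 11]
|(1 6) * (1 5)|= 3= |(1 6 5)|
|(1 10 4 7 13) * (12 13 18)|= 7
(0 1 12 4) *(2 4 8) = [1, 12, 4, 3, 0, 5, 6, 7, 2, 9, 10, 11, 8] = (0 1 12 8 2 4)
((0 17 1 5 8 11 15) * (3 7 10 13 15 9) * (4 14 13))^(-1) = (0 15 13 14 4 10 7 3 9 11 8 5 1 17)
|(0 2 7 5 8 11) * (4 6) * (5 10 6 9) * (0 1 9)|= |(0 2 7 10 6 4)(1 9 5 8 11)|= 30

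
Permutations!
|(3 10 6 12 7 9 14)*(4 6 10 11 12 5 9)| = 9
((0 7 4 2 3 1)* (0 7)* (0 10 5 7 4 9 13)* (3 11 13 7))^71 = ((0 10 5 3 1 4 2 11 13)(7 9))^71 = (0 13 11 2 4 1 3 5 10)(7 9)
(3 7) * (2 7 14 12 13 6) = (2 7 3 14 12 13 6) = [0, 1, 7, 14, 4, 5, 2, 3, 8, 9, 10, 11, 13, 6, 12]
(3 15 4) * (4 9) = (3 15 9 4) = [0, 1, 2, 15, 3, 5, 6, 7, 8, 4, 10, 11, 12, 13, 14, 9]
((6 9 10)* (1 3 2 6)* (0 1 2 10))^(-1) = (0 9 6 2 10 3 1)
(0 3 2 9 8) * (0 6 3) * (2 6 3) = (2 9 8 3 6) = [0, 1, 9, 6, 4, 5, 2, 7, 3, 8]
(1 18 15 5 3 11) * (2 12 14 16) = [0, 18, 12, 11, 4, 3, 6, 7, 8, 9, 10, 1, 14, 13, 16, 5, 2, 17, 15] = (1 18 15 5 3 11)(2 12 14 16)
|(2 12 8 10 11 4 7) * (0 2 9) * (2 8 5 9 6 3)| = |(0 8 10 11 4 7 6 3 2 12 5 9)| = 12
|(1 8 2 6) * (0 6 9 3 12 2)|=4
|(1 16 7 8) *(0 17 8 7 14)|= 6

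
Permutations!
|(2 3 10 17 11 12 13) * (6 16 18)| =21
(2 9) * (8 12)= (2 9)(8 12)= [0, 1, 9, 3, 4, 5, 6, 7, 12, 2, 10, 11, 8]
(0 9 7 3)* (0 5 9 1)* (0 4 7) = (0 1 4 7 3 5 9) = [1, 4, 2, 5, 7, 9, 6, 3, 8, 0]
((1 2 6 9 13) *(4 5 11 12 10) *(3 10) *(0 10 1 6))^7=((0 10 4 5 11 12 3 1 2)(6 9 13))^7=(0 1 12 5 10 2 3 11 4)(6 9 13)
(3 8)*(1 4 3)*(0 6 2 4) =[6, 0, 4, 8, 3, 5, 2, 7, 1] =(0 6 2 4 3 8 1)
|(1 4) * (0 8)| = |(0 8)(1 4)| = 2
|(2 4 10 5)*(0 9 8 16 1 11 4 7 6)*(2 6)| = |(0 9 8 16 1 11 4 10 5 6)(2 7)| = 10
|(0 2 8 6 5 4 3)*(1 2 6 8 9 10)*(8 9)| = |(0 6 5 4 3)(1 2 8 9 10)| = 5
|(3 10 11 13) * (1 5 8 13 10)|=10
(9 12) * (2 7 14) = (2 7 14)(9 12) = [0, 1, 7, 3, 4, 5, 6, 14, 8, 12, 10, 11, 9, 13, 2]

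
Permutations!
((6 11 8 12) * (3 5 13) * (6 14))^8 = ((3 5 13)(6 11 8 12 14))^8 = (3 13 5)(6 12 11 14 8)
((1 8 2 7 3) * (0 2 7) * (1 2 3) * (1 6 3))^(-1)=((0 1 8 7 6 3 2))^(-1)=(0 2 3 6 7 8 1)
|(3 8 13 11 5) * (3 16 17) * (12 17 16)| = |(3 8 13 11 5 12 17)| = 7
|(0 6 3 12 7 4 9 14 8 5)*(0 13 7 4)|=11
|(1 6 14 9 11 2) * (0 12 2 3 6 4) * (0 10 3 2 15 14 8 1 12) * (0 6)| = 42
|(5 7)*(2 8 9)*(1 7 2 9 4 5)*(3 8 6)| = 6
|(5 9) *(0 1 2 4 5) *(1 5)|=|(0 5 9)(1 2 4)|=3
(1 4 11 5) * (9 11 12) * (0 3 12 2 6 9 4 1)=(0 3 12 4 2 6 9 11 5)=[3, 1, 6, 12, 2, 0, 9, 7, 8, 11, 10, 5, 4]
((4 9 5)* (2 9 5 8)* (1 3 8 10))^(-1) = (1 10 9 2 8 3)(4 5)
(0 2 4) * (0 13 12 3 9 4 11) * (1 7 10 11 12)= (0 2 12 3 9 4 13 1 7 10 11)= [2, 7, 12, 9, 13, 5, 6, 10, 8, 4, 11, 0, 3, 1]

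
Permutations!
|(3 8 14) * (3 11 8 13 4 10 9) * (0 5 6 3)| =24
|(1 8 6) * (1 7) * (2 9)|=4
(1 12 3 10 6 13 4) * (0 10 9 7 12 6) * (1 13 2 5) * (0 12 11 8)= (0 10 12 3 9 7 11 8)(1 6 2 5)(4 13)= [10, 6, 5, 9, 13, 1, 2, 11, 0, 7, 12, 8, 3, 4]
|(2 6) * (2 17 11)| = 4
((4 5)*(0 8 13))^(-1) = (0 13 8)(4 5)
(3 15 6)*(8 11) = (3 15 6)(8 11) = [0, 1, 2, 15, 4, 5, 3, 7, 11, 9, 10, 8, 12, 13, 14, 6]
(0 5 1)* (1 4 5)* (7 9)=[1, 0, 2, 3, 5, 4, 6, 9, 8, 7]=(0 1)(4 5)(7 9)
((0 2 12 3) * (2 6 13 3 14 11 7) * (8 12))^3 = ((0 6 13 3)(2 8 12 14 11 7))^3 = (0 3 13 6)(2 14)(7 12)(8 11)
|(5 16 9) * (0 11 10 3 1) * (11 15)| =|(0 15 11 10 3 1)(5 16 9)| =6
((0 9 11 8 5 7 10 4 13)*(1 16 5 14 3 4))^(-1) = ((0 9 11 8 14 3 4 13)(1 16 5 7 10))^(-1) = (0 13 4 3 14 8 11 9)(1 10 7 5 16)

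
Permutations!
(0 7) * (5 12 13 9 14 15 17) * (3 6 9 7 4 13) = (0 4 13 7)(3 6 9 14 15 17 5 12) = [4, 1, 2, 6, 13, 12, 9, 0, 8, 14, 10, 11, 3, 7, 15, 17, 16, 5]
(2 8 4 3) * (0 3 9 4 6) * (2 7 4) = (0 3 7 4 9 2 8 6) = [3, 1, 8, 7, 9, 5, 0, 4, 6, 2]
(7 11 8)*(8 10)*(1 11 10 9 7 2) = (1 11 9 7 10 8 2) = [0, 11, 1, 3, 4, 5, 6, 10, 2, 7, 8, 9]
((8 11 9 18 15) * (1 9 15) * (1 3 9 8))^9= (18)(1 8 11 15)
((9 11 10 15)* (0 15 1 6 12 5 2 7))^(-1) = ((0 15 9 11 10 1 6 12 5 2 7))^(-1) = (0 7 2 5 12 6 1 10 11 9 15)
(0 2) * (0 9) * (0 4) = (0 2 9 4) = [2, 1, 9, 3, 0, 5, 6, 7, 8, 4]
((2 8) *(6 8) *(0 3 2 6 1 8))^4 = (0 8 2)(1 3 6)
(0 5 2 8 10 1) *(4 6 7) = [5, 0, 8, 3, 6, 2, 7, 4, 10, 9, 1] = (0 5 2 8 10 1)(4 6 7)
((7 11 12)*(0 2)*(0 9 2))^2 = ((2 9)(7 11 12))^2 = (7 12 11)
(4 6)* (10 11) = [0, 1, 2, 3, 6, 5, 4, 7, 8, 9, 11, 10] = (4 6)(10 11)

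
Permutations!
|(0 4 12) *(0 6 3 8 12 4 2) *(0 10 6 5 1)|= 9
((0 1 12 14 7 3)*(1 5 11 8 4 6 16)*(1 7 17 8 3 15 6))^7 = (0 3 11 5)(1 12 14 17 8 4)(6 15 7 16)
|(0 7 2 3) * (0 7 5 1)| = 3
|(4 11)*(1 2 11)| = 4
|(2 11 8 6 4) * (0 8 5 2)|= 12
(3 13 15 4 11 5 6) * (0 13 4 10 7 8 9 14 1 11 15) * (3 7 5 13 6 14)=(0 6 7 8 9 3 4 15 10 5 14 1 11 13)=[6, 11, 2, 4, 15, 14, 7, 8, 9, 3, 5, 13, 12, 0, 1, 10]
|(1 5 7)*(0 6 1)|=|(0 6 1 5 7)|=5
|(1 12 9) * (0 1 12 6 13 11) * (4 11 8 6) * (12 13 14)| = 12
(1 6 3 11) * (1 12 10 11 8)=(1 6 3 8)(10 11 12)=[0, 6, 2, 8, 4, 5, 3, 7, 1, 9, 11, 12, 10]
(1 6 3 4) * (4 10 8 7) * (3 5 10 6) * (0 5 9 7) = (0 5 10 8)(1 3 6 9 7 4) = [5, 3, 2, 6, 1, 10, 9, 4, 0, 7, 8]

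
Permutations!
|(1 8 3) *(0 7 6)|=3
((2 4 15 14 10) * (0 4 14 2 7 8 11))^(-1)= (0 11 8 7 10 14 2 15 4)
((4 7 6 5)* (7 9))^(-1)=(4 5 6 7 9)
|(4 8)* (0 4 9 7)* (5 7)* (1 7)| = 7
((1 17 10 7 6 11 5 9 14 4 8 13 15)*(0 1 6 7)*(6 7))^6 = (0 17)(1 10)(4 11 13 9 7)(5 15 14 6 8)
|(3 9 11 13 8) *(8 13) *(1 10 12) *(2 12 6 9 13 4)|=|(1 10 6 9 11 8 3 13 4 2 12)|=11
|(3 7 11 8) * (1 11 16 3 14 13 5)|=6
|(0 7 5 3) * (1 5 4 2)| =7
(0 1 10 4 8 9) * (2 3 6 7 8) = [1, 10, 3, 6, 2, 5, 7, 8, 9, 0, 4] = (0 1 10 4 2 3 6 7 8 9)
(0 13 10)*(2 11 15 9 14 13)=(0 2 11 15 9 14 13 10)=[2, 1, 11, 3, 4, 5, 6, 7, 8, 14, 0, 15, 12, 10, 13, 9]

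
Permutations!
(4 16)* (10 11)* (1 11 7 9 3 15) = (1 11 10 7 9 3 15)(4 16) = [0, 11, 2, 15, 16, 5, 6, 9, 8, 3, 7, 10, 12, 13, 14, 1, 4]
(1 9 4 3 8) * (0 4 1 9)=(0 4 3 8 9 1)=[4, 0, 2, 8, 3, 5, 6, 7, 9, 1]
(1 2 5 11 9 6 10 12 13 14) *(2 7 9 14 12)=[0, 7, 5, 3, 4, 11, 10, 9, 8, 6, 2, 14, 13, 12, 1]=(1 7 9 6 10 2 5 11 14)(12 13)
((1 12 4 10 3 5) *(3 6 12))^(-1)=(1 5 3)(4 12 6 10)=((1 3 5)(4 10 6 12))^(-1)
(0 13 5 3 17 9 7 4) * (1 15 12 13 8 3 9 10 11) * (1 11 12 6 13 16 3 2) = (0 8 2 1 15 6 13 5 9 7 4)(3 17 10 12 16) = [8, 15, 1, 17, 0, 9, 13, 4, 2, 7, 12, 11, 16, 5, 14, 6, 3, 10]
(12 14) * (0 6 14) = (0 6 14 12) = [6, 1, 2, 3, 4, 5, 14, 7, 8, 9, 10, 11, 0, 13, 12]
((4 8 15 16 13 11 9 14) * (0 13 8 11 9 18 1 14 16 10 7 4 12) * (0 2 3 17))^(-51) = (18) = ((0 13 9 16 8 15 10 7 4 11 18 1 14 12 2 3 17))^(-51)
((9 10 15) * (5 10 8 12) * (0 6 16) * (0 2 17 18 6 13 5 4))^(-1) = ((0 13 5 10 15 9 8 12 4)(2 17 18 6 16))^(-1) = (0 4 12 8 9 15 10 5 13)(2 16 6 18 17)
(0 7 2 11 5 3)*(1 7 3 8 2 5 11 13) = (0 3)(1 7 5 8 2 13) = [3, 7, 13, 0, 4, 8, 6, 5, 2, 9, 10, 11, 12, 1]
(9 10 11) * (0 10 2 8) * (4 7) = (0 10 11 9 2 8)(4 7) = [10, 1, 8, 3, 7, 5, 6, 4, 0, 2, 11, 9]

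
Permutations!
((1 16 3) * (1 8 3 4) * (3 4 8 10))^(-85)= ((1 16 8 4)(3 10))^(-85)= (1 4 8 16)(3 10)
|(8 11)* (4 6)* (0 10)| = |(0 10)(4 6)(8 11)| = 2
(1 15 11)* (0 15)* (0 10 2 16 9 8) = (0 15 11 1 10 2 16 9 8) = [15, 10, 16, 3, 4, 5, 6, 7, 0, 8, 2, 1, 12, 13, 14, 11, 9]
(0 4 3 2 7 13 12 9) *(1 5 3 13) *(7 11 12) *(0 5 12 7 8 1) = (0 4 13 8 1 12 9 5 3 2 11 7) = [4, 12, 11, 2, 13, 3, 6, 0, 1, 5, 10, 7, 9, 8]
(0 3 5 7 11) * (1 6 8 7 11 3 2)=(0 2 1 6 8 7 3 5 11)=[2, 6, 1, 5, 4, 11, 8, 3, 7, 9, 10, 0]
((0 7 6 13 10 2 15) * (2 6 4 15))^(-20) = (15)(6 13 10)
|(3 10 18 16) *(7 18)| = 5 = |(3 10 7 18 16)|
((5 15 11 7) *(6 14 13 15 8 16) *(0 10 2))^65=(0 2 10)(5 16 14 15 7 8 6 13 11)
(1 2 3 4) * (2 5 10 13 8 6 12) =[0, 5, 3, 4, 1, 10, 12, 7, 6, 9, 13, 11, 2, 8] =(1 5 10 13 8 6 12 2 3 4)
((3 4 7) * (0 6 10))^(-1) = ((0 6 10)(3 4 7))^(-1) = (0 10 6)(3 7 4)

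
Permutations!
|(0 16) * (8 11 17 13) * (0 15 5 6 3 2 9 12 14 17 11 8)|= 12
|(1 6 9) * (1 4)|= |(1 6 9 4)|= 4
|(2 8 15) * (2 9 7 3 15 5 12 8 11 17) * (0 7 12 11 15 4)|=8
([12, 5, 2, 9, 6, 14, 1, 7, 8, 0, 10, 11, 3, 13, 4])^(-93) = (0 9 3 12)(1 14 6 5 4)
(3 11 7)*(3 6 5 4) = (3 11 7 6 5 4) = [0, 1, 2, 11, 3, 4, 5, 6, 8, 9, 10, 7]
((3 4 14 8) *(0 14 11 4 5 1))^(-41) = (0 14 8 3 5 1)(4 11)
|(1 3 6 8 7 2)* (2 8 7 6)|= |(1 3 2)(6 7 8)|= 3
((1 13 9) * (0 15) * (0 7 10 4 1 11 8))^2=(0 7 4 13 11)(1 9 8 15 10)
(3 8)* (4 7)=(3 8)(4 7)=[0, 1, 2, 8, 7, 5, 6, 4, 3]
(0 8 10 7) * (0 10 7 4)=[8, 1, 2, 3, 0, 5, 6, 10, 7, 9, 4]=(0 8 7 10 4)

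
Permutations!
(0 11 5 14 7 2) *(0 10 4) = (0 11 5 14 7 2 10 4) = [11, 1, 10, 3, 0, 14, 6, 2, 8, 9, 4, 5, 12, 13, 7]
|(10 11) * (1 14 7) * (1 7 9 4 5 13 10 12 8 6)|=11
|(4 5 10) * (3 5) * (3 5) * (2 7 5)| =5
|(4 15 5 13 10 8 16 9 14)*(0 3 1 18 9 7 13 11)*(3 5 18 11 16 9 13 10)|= |(0 5 16 7 10 8 9 14 4 15 18 13 3 1 11)|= 15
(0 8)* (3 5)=(0 8)(3 5)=[8, 1, 2, 5, 4, 3, 6, 7, 0]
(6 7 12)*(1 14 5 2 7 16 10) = (1 14 5 2 7 12 6 16 10) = [0, 14, 7, 3, 4, 2, 16, 12, 8, 9, 1, 11, 6, 13, 5, 15, 10]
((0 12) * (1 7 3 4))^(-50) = (12)(1 3)(4 7)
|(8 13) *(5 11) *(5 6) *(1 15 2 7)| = 12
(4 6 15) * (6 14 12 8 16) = (4 14 12 8 16 6 15) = [0, 1, 2, 3, 14, 5, 15, 7, 16, 9, 10, 11, 8, 13, 12, 4, 6]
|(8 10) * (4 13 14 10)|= 5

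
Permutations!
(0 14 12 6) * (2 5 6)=[14, 1, 5, 3, 4, 6, 0, 7, 8, 9, 10, 11, 2, 13, 12]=(0 14 12 2 5 6)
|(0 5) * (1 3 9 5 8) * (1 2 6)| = |(0 8 2 6 1 3 9 5)| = 8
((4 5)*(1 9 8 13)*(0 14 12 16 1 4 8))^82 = ((0 14 12 16 1 9)(4 5 8 13))^82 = (0 1 12)(4 8)(5 13)(9 16 14)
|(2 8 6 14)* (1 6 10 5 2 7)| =4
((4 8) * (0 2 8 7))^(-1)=((0 2 8 4 7))^(-1)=(0 7 4 8 2)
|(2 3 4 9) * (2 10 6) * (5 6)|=7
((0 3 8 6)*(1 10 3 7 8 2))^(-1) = (0 6 8 7)(1 2 3 10)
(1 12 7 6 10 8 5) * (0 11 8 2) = (0 11 8 5 1 12 7 6 10 2) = [11, 12, 0, 3, 4, 1, 10, 6, 5, 9, 2, 8, 7]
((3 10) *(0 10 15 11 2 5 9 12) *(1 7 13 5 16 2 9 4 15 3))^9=(0 9 15 5 7 10 12 11 4 13 1)(2 16)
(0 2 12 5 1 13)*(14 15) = (0 2 12 5 1 13)(14 15) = [2, 13, 12, 3, 4, 1, 6, 7, 8, 9, 10, 11, 5, 0, 15, 14]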